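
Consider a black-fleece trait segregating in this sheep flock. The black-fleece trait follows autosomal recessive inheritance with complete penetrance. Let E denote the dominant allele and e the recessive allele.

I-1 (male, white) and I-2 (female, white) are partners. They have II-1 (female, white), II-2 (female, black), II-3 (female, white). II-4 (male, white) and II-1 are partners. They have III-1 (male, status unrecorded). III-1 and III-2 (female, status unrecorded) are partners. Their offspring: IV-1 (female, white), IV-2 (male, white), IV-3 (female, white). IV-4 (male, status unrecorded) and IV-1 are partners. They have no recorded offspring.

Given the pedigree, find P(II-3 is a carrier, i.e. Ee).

2/3

I-1 is white so carries E and passed e to II-2 (ee), so I-1 is Ee.
I-2 is white so carries E and passed e to II-2 (ee), so I-2 is Ee.
Their cross gives offspring ratios 1/4 EE : 1/2 Ee : 1/4 ee. Conditioning on II-3 being white, P(Ee) = 1/2 / 3/4 = 2/3.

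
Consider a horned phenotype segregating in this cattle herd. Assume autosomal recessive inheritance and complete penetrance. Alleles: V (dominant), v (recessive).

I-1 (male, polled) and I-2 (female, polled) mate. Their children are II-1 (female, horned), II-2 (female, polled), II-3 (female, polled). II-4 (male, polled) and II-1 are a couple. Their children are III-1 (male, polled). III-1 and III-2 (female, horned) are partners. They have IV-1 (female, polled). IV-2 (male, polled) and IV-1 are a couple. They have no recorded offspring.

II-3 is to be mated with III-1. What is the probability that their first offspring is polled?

5/6

I-1 is polled so carries V and passed v to II-1 (vv), so I-1 is Vv.
I-2 is polled so carries V and passed v to II-1 (vv), so I-2 is Vv.
II-3 is a polled offspring of I-1 (Vv) × I-2 (Vv), whose cross gives 1/4 VV : 1/2 Vv : 1/4 vv; conditioning on being polled, II-3 is VV with probability 1/3, Vv with probability 2/3.
III-1 is polled so carries V and received v from II-1 (vv), so III-1 is Vv.
Summing over parental genotype combinations, P(offspring is polled) = 1/3·1 + 2/3·3/4 = 5/6.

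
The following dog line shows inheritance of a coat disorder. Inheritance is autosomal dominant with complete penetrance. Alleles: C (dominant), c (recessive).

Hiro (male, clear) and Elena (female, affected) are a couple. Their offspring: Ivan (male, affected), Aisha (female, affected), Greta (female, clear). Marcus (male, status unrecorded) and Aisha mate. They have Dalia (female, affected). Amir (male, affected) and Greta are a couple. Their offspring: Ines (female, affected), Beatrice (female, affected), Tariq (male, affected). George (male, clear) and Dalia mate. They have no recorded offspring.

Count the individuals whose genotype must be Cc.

6

Obligate heterozygotes: Elena is affected so carries C and passed c to Greta (cc), so Elena is Cc; Ivan is affected so carries C and received c from Hiro (cc), so Ivan is Cc; Aisha is affected so carries C and received c from Hiro (cc), so Aisha is Cc; Ines is affected so carries C and received c from Greta (cc), so Ines is Cc; Beatrice is affected so carries C and received c from Greta (cc), so Beatrice is Cc; Tariq is affected so carries C and received c from Greta (cc), so Tariq is Cc.
Every other individual is either homozygous by phenotype or has at least one consistent homozygous assignment, so the count is 6.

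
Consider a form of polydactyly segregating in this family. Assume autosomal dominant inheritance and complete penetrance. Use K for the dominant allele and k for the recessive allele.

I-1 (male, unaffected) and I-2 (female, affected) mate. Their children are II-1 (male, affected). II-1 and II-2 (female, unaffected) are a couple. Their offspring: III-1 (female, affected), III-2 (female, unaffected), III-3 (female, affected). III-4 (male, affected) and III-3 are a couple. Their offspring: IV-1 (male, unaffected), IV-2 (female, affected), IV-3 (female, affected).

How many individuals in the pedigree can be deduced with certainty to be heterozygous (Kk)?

4

Obligate heterozygotes: II-1 is affected so carries K and received k from I-1 (kk), so II-1 is Kk; III-1 is affected so carries K and received k from II-2 (kk), so III-1 is Kk; III-3 is affected so carries K and received k from II-2 (kk), so III-3 is Kk; III-4 is affected so carries K and passed k to IV-1 (kk), so III-4 is Kk.
Every other individual is either homozygous by phenotype or has at least one consistent homozygous assignment, so the count is 4.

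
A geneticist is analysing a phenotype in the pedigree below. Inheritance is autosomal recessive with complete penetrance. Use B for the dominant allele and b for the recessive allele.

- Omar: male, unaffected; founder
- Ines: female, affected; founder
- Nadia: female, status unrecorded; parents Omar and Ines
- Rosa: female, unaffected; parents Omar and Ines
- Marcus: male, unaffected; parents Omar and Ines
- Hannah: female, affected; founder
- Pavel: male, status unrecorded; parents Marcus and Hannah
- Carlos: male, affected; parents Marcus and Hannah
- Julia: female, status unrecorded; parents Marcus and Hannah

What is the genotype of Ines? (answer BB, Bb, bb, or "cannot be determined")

bb

Ines is affected, so Ines is bb.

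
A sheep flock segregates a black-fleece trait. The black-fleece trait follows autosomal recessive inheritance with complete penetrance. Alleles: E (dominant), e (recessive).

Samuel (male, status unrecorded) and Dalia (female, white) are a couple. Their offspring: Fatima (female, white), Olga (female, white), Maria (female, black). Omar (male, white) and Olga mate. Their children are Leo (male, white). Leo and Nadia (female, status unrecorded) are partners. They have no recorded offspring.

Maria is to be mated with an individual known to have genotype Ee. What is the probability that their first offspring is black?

1/2

Maria is black, so Maria is ee.
The cross gives 1/2 Ee : 1/2 ee, so P(offspring is black) = 1/2.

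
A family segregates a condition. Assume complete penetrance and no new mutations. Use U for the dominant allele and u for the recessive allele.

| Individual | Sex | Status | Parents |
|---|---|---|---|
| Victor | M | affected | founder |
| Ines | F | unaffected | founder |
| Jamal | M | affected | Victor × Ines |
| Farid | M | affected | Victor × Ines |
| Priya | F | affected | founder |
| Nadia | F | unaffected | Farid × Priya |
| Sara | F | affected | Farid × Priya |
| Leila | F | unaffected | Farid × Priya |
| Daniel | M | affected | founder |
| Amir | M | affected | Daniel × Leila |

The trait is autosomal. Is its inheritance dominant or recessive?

Farid and Priya are both affected yet have an unaffected child Nadia. Under a recessive model two affected parents are homozygous and every child would be affected, so the trait cannot be recessive.

dominant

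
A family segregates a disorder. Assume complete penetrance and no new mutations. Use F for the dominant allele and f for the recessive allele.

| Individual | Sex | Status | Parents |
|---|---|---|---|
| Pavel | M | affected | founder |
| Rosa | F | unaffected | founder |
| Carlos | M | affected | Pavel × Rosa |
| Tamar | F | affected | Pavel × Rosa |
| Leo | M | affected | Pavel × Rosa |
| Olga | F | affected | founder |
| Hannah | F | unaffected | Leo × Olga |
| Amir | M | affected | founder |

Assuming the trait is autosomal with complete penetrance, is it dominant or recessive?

Leo and Olga are both affected yet have an unaffected child Hannah. Under a recessive model two affected parents are homozygous and every child would be affected, so the trait cannot be recessive.

dominant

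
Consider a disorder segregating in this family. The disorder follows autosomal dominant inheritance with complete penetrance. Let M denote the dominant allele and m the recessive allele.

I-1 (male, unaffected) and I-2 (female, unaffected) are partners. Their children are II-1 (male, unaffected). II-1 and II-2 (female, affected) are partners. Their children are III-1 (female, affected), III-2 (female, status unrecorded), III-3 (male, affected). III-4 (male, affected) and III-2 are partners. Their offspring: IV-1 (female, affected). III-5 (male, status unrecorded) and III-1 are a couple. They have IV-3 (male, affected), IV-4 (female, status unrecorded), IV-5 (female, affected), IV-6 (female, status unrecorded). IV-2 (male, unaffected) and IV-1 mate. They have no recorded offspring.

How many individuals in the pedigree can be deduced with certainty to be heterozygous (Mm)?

2

Obligate heterozygotes: III-1 is affected so carries M and received m from II-1 (mm), so III-1 is Mm; III-3 is affected so carries M and received m from II-1 (mm), so III-3 is Mm.
Every other individual is either homozygous by phenotype or has at least one consistent homozygous assignment, so the count is 2.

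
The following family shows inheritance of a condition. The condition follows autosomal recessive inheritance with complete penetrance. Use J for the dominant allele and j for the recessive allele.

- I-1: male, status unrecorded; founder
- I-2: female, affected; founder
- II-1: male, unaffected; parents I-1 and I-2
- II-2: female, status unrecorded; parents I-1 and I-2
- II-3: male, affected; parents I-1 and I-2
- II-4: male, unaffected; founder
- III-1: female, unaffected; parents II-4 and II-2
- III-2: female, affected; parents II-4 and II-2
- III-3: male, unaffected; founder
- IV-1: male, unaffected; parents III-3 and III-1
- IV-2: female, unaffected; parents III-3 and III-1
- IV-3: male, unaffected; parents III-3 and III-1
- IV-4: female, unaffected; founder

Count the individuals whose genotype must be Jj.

Obligate heterozygotes: I-1 passed J to II-1 (Jj, whose j came from I-2) and passed j to II-3 (jj), so I-1 is Jj; II-1 is unaffected so carries J and received j from I-2 (jj), so II-1 is Jj; II-4 is unaffected so carries J and passed j to III-2 (jj), so II-4 is Jj.
Every other individual is either homozygous by phenotype or has at least one consistent homozygous assignment, so the count is 3.

3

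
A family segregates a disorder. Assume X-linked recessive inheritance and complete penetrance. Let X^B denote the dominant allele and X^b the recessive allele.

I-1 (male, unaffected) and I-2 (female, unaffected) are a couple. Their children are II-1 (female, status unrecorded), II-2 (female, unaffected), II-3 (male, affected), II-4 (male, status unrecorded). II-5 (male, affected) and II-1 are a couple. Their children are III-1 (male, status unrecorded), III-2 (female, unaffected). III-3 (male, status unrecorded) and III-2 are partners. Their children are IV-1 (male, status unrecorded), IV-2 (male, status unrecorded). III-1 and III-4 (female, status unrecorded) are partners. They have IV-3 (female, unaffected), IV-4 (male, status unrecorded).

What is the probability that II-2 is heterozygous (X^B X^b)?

I-1 is unaffected, so I-1 is X^B Y.
I-2 is unaffected so carries B and passed b to II-3 (X^b Y), so I-2 is X^B X^b.
Their cross gives offspring ratios 1/2 X^B X^B : 1/2 X^B X^b. Conditioning on II-2 being unaffected, P(X^B X^b) = 1/2 / 1 = 1/2.

1/2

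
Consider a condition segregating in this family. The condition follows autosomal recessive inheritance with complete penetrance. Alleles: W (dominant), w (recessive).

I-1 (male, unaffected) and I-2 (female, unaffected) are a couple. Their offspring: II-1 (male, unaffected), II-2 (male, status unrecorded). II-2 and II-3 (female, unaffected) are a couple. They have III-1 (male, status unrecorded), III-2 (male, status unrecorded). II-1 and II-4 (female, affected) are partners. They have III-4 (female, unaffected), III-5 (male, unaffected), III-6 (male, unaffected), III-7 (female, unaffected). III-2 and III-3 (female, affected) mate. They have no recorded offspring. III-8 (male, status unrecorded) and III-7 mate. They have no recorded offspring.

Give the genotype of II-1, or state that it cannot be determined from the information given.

II-1's phenotype allows WW or Ww, and no parent or child forces a single allele at both positions; consistent genotype assignments exist with II-1 as WW or Ww.

cannot be determined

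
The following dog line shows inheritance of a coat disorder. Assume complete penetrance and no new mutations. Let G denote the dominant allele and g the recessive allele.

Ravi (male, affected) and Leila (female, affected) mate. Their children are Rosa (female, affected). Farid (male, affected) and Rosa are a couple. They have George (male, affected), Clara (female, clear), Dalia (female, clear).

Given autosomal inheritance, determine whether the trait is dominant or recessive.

dominant

Farid and Rosa are both affected yet have a clear child Clara. Under a recessive model two affected parents are homozygous and every child would be affected, so the trait cannot be recessive.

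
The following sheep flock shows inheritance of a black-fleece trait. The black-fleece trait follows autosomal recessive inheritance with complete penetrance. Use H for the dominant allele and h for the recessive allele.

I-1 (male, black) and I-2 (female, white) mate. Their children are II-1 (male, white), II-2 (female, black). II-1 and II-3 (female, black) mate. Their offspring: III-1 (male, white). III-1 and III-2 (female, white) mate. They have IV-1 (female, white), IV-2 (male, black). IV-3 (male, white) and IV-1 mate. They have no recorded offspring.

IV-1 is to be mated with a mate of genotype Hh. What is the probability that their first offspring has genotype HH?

1/3

III-1 is white so carries H and received h from II-3 (hh), so III-1 is Hh.
III-2 is white so carries H and passed h to IV-2 (hh), so III-2 is Hh.
IV-1 is a white offspring of III-1 (Hh) × III-2 (Hh), whose cross gives 1/4 HH : 1/2 Hh : 1/4 hh; conditioning on being white, IV-1 is HH with probability 1/3, Hh with probability 2/3.
Summing over parental genotype combinations, P(offspring has genotype HH) = 1/3·1/2 + 2/3·1/4 = 1/3.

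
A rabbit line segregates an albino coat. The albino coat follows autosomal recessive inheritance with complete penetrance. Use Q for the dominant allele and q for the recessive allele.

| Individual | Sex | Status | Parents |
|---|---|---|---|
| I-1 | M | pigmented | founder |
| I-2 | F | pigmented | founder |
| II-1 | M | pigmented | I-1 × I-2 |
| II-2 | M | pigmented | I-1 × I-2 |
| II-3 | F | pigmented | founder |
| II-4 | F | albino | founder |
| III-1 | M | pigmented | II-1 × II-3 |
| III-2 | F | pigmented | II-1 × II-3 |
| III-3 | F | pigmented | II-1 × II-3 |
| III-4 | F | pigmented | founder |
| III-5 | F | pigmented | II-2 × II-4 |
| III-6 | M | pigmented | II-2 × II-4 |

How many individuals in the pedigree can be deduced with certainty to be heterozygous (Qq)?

2

Obligate heterozygotes: III-5 is pigmented so carries Q and received q from II-4 (qq), so III-5 is Qq; III-6 is pigmented so carries Q and received q from II-4 (qq), so III-6 is Qq.
Every other individual is either homozygous by phenotype or has at least one consistent homozygous assignment, so the count is 2.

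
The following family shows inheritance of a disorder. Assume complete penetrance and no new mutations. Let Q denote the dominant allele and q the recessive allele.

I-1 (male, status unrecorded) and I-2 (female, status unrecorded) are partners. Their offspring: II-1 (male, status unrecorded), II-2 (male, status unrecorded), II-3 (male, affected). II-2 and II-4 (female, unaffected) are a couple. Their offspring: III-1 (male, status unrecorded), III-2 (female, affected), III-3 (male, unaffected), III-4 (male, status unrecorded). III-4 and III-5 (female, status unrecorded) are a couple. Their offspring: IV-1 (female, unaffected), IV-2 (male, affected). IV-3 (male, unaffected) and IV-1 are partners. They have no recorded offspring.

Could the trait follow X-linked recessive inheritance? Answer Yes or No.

A consistent assignment under X-linked recessive exists: I-1 X^Q Y, I-2 X^Q X^q, II-1 X^Q Y, II-2 X^q Y, II-3 X^q Y, II-4 X^Q X^q, III-1 X^Q Y, III-2 X^q X^q, III-3 X^Q Y, III-4 X^Q Y, III-5 X^Q X^q, IV-1 X^Q X^Q, IV-2 X^q Y, IV-3 X^Q Y.
In this assignment every recorded phenotype matches its genotype and every non-founder's genotype is obtainable from its parents' genotypes, so the pedigree is consistent.

Yes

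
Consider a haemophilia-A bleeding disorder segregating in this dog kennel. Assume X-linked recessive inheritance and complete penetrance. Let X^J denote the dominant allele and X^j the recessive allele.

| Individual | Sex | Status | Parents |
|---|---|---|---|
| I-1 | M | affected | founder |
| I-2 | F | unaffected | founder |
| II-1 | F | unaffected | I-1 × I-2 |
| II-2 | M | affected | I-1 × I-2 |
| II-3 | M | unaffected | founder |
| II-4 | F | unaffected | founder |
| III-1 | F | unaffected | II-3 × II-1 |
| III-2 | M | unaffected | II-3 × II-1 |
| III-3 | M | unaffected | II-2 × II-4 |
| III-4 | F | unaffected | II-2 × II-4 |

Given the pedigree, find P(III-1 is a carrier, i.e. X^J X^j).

II-3 is unaffected, so II-3 is X^J Y.
II-1 is unaffected so carries J and received j from I-1 (X^j Y), so II-1 is X^J X^j.
Their cross gives offspring ratios 1/2 X^J X^J : 1/2 X^J X^j. Conditioning on III-1 being unaffected, P(X^J X^j) = 1/2 / 1 = 1/2.

1/2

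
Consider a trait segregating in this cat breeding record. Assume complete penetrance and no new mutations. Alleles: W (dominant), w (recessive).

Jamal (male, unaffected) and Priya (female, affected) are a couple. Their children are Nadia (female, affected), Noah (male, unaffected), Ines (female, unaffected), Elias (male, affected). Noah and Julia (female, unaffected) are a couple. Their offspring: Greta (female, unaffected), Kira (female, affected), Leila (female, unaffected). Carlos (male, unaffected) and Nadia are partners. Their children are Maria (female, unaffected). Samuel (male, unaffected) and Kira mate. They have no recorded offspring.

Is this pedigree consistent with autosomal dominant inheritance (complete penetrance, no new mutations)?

No

Under autosomal dominant, Kira (affected, female) cannot arise from Noah (unaffected) × Julia (unaffected).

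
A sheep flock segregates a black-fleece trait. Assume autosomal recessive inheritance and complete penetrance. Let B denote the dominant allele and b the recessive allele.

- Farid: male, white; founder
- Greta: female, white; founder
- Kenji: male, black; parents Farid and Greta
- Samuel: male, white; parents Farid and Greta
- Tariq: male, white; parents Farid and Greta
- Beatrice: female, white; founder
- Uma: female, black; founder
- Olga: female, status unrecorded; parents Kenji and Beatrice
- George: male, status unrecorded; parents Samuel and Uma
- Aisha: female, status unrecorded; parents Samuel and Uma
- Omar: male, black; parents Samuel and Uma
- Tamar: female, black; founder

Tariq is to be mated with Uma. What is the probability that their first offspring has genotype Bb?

2/3

Farid is white so carries B and passed b to Kenji (bb), so Farid is Bb.
Greta is white so carries B and passed b to Kenji (bb), so Greta is Bb.
Tariq is a white offspring of Farid (Bb) × Greta (Bb), whose cross gives 1/4 BB : 1/2 Bb : 1/4 bb; conditioning on being white, Tariq is BB with probability 1/3, Bb with probability 2/3.
Uma is black, so Uma is bb.
Summing over parental genotype combinations, P(offspring has genotype Bb) = 1/3·1 + 2/3·1/2 = 2/3.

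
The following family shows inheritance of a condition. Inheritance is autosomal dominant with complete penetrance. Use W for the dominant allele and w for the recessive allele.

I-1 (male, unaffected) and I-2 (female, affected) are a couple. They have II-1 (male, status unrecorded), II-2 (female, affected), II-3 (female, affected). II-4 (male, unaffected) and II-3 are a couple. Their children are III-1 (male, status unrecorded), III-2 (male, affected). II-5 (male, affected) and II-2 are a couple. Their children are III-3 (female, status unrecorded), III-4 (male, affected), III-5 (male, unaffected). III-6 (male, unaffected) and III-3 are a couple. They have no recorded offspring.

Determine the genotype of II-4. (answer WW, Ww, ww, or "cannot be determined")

ww

II-4 is unaffected, so II-4 is ww.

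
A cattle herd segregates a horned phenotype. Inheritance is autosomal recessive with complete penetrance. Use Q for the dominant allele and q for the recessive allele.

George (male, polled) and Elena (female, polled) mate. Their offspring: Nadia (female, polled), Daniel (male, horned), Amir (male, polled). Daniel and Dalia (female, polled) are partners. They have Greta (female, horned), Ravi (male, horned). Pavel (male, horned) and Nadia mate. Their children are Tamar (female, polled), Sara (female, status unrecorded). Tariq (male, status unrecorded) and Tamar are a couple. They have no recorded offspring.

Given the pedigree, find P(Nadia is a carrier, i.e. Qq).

1/2

George is polled so carries Q and passed q to Daniel (qq), so George is Qq.
Elena is polled so carries Q and passed q to Daniel (qq), so Elena is Qq.
Their cross gives offspring ratios 1/4 QQ : 1/2 Qq : 1/4 qq. Conditioning on Nadia being polled, P(Qq) = 1/2 / 3/4 = 2/3 before taking Nadia's own offspring into account.
Pavel is horned, so Pavel is qq.
Now use Nadia's offspring. Probability of each recorded status — polled daughter Tamar: 1/2 if Nadia is Qq, 1 if QQ. (Sara: equally likely either way, so uninformative.)
Bayes: P(Qq) = 2/3·1/2 / (2/3·1/2 + 1/3·1) = 1/2.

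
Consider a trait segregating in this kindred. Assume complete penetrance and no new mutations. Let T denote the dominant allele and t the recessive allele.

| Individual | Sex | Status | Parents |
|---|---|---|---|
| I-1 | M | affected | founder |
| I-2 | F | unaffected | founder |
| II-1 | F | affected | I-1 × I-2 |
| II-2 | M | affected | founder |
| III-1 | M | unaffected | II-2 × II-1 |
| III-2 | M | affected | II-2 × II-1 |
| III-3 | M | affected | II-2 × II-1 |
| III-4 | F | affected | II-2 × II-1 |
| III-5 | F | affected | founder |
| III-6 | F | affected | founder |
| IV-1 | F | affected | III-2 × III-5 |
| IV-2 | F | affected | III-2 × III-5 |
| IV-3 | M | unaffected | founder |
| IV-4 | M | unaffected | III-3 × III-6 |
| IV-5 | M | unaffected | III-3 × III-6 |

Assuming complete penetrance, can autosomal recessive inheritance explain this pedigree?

No

Under autosomal recessive, III-1 (unaffected, male) cannot arise from II-2 (affected) × II-1 (affected).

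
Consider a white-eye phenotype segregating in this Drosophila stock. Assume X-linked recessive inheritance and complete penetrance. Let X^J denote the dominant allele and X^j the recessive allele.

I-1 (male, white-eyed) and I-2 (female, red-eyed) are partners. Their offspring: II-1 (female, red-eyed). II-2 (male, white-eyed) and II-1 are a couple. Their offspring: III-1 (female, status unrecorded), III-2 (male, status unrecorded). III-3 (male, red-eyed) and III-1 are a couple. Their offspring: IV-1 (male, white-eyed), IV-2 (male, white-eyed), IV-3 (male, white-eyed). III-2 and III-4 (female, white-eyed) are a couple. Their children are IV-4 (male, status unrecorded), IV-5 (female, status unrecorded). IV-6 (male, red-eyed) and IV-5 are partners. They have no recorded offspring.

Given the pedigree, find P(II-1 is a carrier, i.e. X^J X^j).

II-1 is red-eyed so carries J and received j from I-1 (X^j Y), so II-1 is X^J X^j, giving P(X^J X^j) = 1.

1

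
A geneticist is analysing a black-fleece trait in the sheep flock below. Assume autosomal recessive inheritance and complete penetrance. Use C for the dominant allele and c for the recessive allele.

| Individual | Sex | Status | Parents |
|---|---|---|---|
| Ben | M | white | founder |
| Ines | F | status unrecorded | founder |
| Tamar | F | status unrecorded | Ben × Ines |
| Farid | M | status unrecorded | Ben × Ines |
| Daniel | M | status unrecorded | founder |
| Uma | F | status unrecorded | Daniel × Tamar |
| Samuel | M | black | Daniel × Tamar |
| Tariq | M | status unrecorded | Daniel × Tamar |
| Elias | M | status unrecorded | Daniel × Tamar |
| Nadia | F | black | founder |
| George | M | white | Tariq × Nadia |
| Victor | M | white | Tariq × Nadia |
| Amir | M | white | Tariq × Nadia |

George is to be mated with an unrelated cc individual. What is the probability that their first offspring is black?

George is white so carries C and received c from Nadia (cc), so George is Cc.
The cross gives 1/2 Cc : 1/2 cc, so P(offspring is black) = 1/2.

1/2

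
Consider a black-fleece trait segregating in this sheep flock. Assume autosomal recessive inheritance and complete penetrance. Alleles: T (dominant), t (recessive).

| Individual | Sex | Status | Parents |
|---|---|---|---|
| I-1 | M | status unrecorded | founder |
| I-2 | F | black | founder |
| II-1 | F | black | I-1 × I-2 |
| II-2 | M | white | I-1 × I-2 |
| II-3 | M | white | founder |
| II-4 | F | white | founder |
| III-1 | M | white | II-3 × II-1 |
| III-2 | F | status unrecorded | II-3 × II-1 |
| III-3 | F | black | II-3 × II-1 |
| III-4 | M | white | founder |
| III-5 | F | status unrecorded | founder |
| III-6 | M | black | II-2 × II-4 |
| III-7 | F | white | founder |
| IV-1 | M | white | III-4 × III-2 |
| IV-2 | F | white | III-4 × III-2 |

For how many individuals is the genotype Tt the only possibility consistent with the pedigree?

Obligate heterozygotes: I-1 passed T to II-2 (Tt, whose t came from I-2) and passed t to II-1 (tt), so I-1 is Tt; II-2 is white so carries T and received t from I-2 (tt), so II-2 is Tt; II-3 is white so carries T and passed t to III-3 (tt), so II-3 is Tt; II-4 is white so carries T and passed t to III-6 (tt), so II-4 is Tt; III-1 is white so carries T and received t from II-1 (tt), so III-1 is Tt.
Every other individual is either homozygous by phenotype or has at least one consistent homozygous assignment, so the count is 5.

5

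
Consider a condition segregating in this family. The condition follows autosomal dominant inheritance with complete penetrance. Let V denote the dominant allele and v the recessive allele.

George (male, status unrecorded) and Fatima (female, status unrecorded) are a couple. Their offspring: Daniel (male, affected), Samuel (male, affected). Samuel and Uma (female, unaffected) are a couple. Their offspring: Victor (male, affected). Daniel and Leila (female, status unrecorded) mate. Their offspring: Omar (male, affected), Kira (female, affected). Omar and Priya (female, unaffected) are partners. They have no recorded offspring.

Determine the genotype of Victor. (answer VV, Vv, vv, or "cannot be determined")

From phenotype alone, Victor is VV or Vv.
Victor is affected so carries V and received v from Uma (vv), so Victor is Vv.

Vv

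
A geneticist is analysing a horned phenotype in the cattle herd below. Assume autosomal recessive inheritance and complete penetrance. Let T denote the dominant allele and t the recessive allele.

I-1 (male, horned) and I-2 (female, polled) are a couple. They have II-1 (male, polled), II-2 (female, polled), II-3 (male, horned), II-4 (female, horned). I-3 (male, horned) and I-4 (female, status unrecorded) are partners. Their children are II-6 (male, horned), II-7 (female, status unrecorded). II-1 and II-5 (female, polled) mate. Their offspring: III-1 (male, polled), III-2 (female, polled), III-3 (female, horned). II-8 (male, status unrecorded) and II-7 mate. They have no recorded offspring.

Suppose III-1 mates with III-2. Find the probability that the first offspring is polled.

II-1 is polled so carries T and received t from I-1 (tt), so II-1 is Tt.
II-5 is polled so carries T and passed t to III-3 (tt), so II-5 is Tt.
III-1 is a polled offspring of II-1 (Tt) × II-5 (Tt), whose cross gives 1/4 TT : 1/2 Tt : 1/4 tt; conditioning on being polled, III-1 is TT with probability 1/3, Tt with probability 2/3.
III-2 is a polled offspring of II-1 (Tt) × II-5 (Tt), whose cross gives 1/4 TT : 1/2 Tt : 1/4 tt; conditioning on being polled, III-2 is TT with probability 1/3, Tt with probability 2/3.
Summing over parental genotype combinations, P(offspring is polled) = 1/9·1 + 2/9·1 + 2/9·1 + 4/9·3/4 = 8/9.

8/9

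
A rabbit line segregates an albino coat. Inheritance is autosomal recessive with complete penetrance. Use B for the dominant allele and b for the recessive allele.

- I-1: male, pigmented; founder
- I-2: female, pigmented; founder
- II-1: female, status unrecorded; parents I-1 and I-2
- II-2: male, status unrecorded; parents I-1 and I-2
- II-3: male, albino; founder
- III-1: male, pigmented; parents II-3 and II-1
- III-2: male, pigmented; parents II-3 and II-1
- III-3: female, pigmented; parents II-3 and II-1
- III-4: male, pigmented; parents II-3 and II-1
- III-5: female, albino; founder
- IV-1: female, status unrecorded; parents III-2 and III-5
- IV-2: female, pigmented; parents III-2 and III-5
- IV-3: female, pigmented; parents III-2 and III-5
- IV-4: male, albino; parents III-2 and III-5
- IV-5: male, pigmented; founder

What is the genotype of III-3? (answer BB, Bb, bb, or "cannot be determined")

Bb

From phenotype alone, III-3 is BB or Bb.
III-3 is pigmented so carries B and received b from II-3 (bb), so III-3 is Bb.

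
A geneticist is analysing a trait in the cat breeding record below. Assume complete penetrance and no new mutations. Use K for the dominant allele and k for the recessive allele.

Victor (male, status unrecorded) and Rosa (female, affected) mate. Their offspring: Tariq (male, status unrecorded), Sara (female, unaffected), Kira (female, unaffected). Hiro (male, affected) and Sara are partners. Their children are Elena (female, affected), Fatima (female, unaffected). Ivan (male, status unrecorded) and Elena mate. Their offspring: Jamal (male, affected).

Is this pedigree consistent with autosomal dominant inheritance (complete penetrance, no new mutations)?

Yes

A consistent assignment under autosomal dominant exists: Victor Kk, Rosa Kk, Tariq KK, Sara kk, Kira kk, Hiro Kk, Elena Kk, Fatima kk, Ivan KK, Jamal KK.
In this assignment every recorded phenotype matches its genotype and every non-founder's genotype is obtainable from its parents' genotypes, so the pedigree is consistent.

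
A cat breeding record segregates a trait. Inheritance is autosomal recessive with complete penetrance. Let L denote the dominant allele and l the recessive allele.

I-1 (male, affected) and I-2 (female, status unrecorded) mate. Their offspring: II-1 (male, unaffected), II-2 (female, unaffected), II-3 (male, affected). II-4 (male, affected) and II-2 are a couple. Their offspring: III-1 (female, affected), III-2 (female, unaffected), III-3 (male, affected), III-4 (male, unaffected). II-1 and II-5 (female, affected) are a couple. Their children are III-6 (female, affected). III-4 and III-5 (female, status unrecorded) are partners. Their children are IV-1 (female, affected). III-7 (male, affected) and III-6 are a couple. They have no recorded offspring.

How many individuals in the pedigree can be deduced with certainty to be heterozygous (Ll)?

Obligate heterozygotes: I-2 passed L to II-1 (Ll, whose l came from I-1) and passed l to II-3 (ll), so I-2 is Ll; II-1 is unaffected so carries L and received l from I-1 (ll), so II-1 is Ll; II-2 is unaffected so carries L and received l from I-1 (ll), so II-2 is Ll; III-2 is unaffected so carries L and received l from II-4 (ll), so III-2 is Ll; III-4 is unaffected so carries L and received l from II-4 (ll), so III-4 is Ll.
Every other individual is either homozygous by phenotype or has at least one consistent homozygous assignment, so the count is 5.

5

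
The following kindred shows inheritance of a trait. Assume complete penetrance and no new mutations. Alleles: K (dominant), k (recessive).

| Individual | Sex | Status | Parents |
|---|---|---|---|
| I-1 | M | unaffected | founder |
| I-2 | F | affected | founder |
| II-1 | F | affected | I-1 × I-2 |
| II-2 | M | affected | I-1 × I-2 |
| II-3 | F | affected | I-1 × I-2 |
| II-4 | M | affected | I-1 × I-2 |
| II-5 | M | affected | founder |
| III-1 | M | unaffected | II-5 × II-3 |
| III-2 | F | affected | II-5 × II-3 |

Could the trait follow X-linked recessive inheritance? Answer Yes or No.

Under X-linked recessive, II-1 (affected, female) cannot arise from I-1 (unaffected) × I-2 (affected).

No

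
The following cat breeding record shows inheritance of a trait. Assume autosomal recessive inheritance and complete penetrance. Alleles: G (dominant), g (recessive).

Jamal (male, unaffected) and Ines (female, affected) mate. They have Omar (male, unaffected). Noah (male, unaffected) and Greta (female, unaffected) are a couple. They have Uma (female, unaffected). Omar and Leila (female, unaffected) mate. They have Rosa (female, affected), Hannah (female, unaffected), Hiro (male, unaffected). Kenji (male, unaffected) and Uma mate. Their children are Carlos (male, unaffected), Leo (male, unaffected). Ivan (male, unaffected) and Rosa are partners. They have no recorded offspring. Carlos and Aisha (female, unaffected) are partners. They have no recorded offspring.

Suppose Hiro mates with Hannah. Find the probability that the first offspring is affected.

Omar is unaffected so carries G and received g from Ines (gg), so Omar is Gg.
Leila is unaffected so carries G and passed g to Rosa (gg), so Leila is Gg.
Hiro is an unaffected offspring of Omar (Gg) × Leila (Gg), whose cross gives 1/4 GG : 1/2 Gg : 1/4 gg; conditioning on being unaffected, Hiro is GG with probability 1/3, Gg with probability 2/3.
Hannah is an unaffected offspring of Omar (Gg) × Leila (Gg), whose cross gives 1/4 GG : 1/2 Gg : 1/4 gg; conditioning on being unaffected, Hannah is GG with probability 1/3, Gg with probability 2/3.
Summing over parental genotype combinations, P(offspring is affected) = 4/9·1/4 = 1/9.

1/9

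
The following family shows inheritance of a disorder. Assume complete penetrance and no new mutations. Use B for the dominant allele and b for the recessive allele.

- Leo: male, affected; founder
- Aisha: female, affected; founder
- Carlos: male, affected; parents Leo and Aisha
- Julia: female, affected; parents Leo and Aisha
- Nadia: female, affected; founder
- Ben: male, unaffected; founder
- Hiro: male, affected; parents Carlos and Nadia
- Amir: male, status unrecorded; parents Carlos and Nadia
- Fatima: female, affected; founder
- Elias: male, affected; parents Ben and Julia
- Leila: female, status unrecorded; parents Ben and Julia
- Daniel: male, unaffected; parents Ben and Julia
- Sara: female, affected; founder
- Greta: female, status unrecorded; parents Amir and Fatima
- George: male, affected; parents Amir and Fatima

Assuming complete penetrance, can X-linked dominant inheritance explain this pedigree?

Yes

A consistent assignment under X-linked dominant exists: Leo X^B Y, Aisha X^B X^b, Carlos X^B Y, Julia X^B X^b, Nadia X^B X^B, Ben X^b Y, Hiro X^B Y, Amir X^B Y, Fatima X^B X^B, Elias X^B Y, Leila X^B X^b, Daniel X^b Y, Sara X^B X^B, Greta X^B X^B, George X^B Y.
In this assignment every recorded phenotype matches its genotype and every non-founder's genotype is obtainable from its parents' genotypes, so the pedigree is consistent.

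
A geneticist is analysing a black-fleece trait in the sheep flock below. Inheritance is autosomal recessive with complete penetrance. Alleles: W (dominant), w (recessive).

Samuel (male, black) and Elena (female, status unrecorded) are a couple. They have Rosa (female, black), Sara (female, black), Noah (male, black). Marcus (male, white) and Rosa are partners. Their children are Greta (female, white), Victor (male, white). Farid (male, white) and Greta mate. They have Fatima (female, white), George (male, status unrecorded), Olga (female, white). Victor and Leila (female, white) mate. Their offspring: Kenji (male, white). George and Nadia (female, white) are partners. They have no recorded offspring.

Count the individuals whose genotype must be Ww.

2

Obligate heterozygotes: Greta is white so carries W and received w from Rosa (ww), so Greta is Ww; Victor is white so carries W and received w from Rosa (ww), so Victor is Ww.
Every other individual is either homozygous by phenotype or has at least one consistent homozygous assignment, so the count is 2.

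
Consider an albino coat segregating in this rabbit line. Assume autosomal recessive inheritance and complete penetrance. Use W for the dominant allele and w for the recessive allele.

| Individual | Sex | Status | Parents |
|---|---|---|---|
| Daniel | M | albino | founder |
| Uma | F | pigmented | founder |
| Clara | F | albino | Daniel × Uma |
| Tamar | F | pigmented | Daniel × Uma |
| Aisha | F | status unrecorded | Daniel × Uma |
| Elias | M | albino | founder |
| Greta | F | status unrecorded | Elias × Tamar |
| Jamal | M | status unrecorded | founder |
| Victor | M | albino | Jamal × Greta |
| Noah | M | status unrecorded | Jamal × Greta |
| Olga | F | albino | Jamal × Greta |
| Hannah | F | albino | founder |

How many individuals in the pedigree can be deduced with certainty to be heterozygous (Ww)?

2

Obligate heterozygotes: Uma is pigmented so carries W and passed w to Clara (ww), so Uma is Ww; Tamar is pigmented so carries W and received w from Daniel (ww), so Tamar is Ww.
Every other individual is either homozygous by phenotype or has at least one consistent homozygous assignment, so the count is 2.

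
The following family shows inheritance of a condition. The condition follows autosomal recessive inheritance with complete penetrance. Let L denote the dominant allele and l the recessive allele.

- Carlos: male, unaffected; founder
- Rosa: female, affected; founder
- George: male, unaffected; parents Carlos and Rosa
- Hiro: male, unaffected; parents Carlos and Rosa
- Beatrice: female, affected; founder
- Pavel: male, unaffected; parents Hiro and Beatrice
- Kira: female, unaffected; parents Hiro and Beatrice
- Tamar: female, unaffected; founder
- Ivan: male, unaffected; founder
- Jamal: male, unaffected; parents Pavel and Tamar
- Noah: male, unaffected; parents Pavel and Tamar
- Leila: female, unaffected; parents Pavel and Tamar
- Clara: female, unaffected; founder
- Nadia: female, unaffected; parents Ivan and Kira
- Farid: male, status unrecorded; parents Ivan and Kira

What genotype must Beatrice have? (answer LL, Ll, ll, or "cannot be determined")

Beatrice is affected, so Beatrice is ll.

ll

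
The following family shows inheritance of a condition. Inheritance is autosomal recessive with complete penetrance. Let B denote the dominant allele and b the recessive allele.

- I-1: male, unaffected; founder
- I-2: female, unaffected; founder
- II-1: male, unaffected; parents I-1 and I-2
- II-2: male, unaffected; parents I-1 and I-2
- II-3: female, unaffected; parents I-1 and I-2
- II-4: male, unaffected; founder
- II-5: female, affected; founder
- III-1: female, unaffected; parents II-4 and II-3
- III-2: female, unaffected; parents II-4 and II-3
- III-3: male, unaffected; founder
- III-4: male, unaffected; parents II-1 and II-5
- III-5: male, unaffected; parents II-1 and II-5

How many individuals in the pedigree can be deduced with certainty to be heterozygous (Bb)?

Obligate heterozygotes: III-4 is unaffected so carries B and received b from II-5 (bb), so III-4 is Bb; III-5 is unaffected so carries B and received b from II-5 (bb), so III-5 is Bb.
Every other individual is either homozygous by phenotype or has at least one consistent homozygous assignment, so the count is 2.

2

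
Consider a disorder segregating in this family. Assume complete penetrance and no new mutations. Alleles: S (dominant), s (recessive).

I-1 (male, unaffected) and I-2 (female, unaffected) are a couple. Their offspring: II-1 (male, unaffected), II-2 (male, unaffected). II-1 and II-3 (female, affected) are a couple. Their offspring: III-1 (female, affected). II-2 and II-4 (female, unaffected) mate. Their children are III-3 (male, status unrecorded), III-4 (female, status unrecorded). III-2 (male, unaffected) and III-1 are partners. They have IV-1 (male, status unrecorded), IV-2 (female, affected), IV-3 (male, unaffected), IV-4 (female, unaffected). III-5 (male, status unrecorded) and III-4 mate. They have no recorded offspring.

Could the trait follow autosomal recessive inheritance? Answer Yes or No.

Yes

A consistent assignment under autosomal recessive exists: I-1 SS, I-2 Ss, II-1 Ss, II-2 SS, II-3 ss, II-4 SS, III-1 ss, III-2 Ss, III-3 SS, III-4 SS, III-5 SS, IV-1 Ss, IV-2 ss, IV-3 Ss, IV-4 Ss.
In this assignment every recorded phenotype matches its genotype and every non-founder's genotype is obtainable from its parents' genotypes, so the pedigree is consistent.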